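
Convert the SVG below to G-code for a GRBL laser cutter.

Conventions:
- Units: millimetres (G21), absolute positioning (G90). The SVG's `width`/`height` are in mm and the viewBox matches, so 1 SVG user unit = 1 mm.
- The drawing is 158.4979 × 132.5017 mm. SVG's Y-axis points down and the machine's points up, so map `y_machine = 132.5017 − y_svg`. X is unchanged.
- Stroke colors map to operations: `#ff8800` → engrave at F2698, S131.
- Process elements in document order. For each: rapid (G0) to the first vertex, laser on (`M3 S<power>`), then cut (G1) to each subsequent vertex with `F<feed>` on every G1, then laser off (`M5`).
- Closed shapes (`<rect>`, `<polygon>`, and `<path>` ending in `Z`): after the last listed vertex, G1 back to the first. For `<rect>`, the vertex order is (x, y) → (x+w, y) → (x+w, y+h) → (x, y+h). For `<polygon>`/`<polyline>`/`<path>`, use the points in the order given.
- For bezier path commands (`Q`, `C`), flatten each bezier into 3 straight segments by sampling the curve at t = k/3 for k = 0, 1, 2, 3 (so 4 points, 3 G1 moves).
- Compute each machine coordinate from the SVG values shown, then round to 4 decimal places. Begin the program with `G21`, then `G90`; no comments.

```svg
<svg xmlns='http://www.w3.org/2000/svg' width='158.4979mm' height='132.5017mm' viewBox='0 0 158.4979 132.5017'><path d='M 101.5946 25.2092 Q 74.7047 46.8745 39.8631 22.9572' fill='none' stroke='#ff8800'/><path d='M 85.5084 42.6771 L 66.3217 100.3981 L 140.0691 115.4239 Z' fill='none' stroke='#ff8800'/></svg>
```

1 u = 1 mm; y_m = 132.5017 − y.

[1] `<path>` quadratic bezier, #ff8800→engrave S131 F2698: (101.5946,107.2925) → (82.7845,97.9137) → (62.2073,98.6644) → (39.8631,109.5445)

[2] `<path>` closed polygon, #ff8800→engrave S131 F2698: (85.5084,89.8246) → (66.3217,32.1036) → (140.0691,17.0778) → (85.5084,89.8246) (closed)

G21
G90
G0 X101.5946 Y107.2925
M3 S131
G1 X82.7845 Y97.9137 F2698
G1 X62.2073 Y98.6644 F2698
G1 X39.8631 Y109.5445 F2698
M5
G0 X85.5084 Y89.8246
M3 S131
G1 X66.3217 Y32.1036 F2698
G1 X140.0691 Y17.0778 F2698
G1 X85.5084 Y89.8246 F2698
M5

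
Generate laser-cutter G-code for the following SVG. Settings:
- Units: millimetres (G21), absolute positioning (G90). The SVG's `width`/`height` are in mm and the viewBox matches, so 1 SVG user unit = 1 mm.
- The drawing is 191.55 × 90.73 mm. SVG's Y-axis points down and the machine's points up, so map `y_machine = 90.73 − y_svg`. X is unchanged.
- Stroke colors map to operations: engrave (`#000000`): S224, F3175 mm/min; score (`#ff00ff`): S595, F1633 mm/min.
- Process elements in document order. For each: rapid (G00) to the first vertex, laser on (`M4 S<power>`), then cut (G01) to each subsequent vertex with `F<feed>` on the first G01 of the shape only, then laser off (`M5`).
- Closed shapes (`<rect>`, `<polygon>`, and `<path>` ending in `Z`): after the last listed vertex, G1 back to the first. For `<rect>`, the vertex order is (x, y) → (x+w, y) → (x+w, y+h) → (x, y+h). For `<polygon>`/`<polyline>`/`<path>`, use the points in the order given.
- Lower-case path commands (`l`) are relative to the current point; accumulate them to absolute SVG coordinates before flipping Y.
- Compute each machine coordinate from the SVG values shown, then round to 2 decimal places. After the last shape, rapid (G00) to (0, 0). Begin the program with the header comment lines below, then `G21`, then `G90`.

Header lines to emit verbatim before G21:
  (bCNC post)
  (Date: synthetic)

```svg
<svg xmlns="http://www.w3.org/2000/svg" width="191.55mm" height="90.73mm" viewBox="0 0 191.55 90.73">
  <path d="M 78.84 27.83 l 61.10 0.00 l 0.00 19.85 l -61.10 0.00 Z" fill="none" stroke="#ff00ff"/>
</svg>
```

(bCNC post)
(Date: synthetic)
G21
G90
G00 X78.84 Y62.90
M4 S595
G01 X139.94 Y62.90 F1633
G01 X139.94 Y43.05
G01 X78.84 Y43.05
G01 X78.84 Y62.90
M5
G00 X0.00 Y0.00

Since the viewBox matches the mm dimensions, user units are millimetres directly. The only transform is the Y-flip y_m = 90.73 − y_svg.

Shape 1 is a rectangle drawn with `<path>`. Its stroke #ff00ff means score at S595, F1633. After flipping Y the toolpath is (78.84,62.90) → (139.94,62.90) → (139.94,43.05) → (78.84,43.05) → (78.84,62.90), returning to the start.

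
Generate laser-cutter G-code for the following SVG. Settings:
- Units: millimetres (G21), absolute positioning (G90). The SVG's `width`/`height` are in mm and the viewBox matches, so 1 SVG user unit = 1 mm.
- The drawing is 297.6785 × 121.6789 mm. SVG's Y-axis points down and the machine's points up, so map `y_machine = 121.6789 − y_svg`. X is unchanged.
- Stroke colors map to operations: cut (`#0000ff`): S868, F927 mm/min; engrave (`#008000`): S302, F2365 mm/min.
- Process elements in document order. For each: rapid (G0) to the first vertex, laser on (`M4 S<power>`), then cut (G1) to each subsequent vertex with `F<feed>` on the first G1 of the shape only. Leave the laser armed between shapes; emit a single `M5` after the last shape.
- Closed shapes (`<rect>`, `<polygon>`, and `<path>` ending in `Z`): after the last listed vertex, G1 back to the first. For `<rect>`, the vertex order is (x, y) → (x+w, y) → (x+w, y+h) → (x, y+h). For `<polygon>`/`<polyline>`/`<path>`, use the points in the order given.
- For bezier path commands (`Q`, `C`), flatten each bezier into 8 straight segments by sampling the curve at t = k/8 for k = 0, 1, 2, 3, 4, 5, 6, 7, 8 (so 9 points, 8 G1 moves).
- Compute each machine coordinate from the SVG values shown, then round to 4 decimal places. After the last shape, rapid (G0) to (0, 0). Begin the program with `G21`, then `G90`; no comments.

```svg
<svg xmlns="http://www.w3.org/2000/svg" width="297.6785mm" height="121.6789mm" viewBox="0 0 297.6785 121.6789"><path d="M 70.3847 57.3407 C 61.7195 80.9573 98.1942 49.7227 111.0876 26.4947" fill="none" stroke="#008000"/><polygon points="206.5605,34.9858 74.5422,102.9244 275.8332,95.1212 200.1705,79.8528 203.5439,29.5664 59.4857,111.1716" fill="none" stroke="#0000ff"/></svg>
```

1 u = 1 mm; y_m = 121.6789 − y.

[1] `<path>` cubic bezier, #008000→engrave S302 F2365: (70.3847,64.3382) → (69.1170,57.9304) → (71.2758,55.9282) → (76.0558,57.5951) → (82.6517,62.1945) → (90.2581,68.9897) → (98.0698,77.2441) → (105.2814,86.2212) → (111.0876,95.1842)

[2] `<polygon>` closed polygon, #0000ff→cut S868 F927: (206.5605,86.6931) → (74.5422,18.7545) → (275.8332,26.5577) → (200.1705,41.8261) → (203.5439,92.1125) → (59.4857,10.5073) → (206.5605,86.6931) (closed)

G21
G90
G0 X70.3847 Y64.3382
M4 S302
G1 X69.1170 Y57.9304 F2365
G1 X71.2758 Y55.9282
G1 X76.0558 Y57.5951
G1 X82.6517 Y62.1945
G1 X90.2581 Y68.9897
G1 X98.0698 Y77.2441
G1 X105.2814 Y86.2212
G1 X111.0876 Y95.1842
G0 X206.5605 Y86.6931
M4 S868
G1 X74.5422 Y18.7545 F927
G1 X275.8332 Y26.5577
G1 X200.1705 Y41.8261
G1 X203.5439 Y92.1125
G1 X59.4857 Y10.5073
G1 X206.5605 Y86.6931
M5
G0 X0.0000 Y0.0000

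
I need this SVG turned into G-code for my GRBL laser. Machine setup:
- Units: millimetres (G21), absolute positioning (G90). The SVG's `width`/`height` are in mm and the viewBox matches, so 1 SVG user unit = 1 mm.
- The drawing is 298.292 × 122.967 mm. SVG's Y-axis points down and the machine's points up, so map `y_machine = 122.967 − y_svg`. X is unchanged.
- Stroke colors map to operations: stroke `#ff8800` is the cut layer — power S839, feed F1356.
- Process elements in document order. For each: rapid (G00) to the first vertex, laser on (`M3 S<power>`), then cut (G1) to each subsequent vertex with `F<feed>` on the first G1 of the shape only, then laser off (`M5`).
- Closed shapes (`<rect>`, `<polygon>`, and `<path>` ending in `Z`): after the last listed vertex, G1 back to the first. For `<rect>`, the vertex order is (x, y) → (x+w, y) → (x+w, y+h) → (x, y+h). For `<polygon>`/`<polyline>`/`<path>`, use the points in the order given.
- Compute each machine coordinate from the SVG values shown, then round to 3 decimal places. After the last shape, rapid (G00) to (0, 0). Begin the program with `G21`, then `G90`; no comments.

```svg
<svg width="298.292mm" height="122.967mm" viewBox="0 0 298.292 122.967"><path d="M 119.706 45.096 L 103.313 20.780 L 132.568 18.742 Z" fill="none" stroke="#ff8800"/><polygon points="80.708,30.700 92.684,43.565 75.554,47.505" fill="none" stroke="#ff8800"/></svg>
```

viewBox `0 0 298.292 122.967` with mm width/height → 1 unit = 1 mm. Flip: y_m = 122.967 − y_svg.

**Shape 1** — `<path>` regular polygon, stroke `#ff8800` → cut (S839, F1356). Machine vertices: (119.706,77.871) → (103.313,102.187) → (132.568,104.225) → (119.706,77.871). Closed: final G1 returns to the first vertex.

**Shape 2** — `<polygon>` regular polygon, stroke `#ff8800` → cut (S839, F1356). Machine vertices: (80.708,92.267) → (92.684,79.402) → (75.554,75.462) → (80.708,92.267). Closed: final G1 returns to the first vertex.

G21
G90
G00 X119.706 Y77.871
M3 S839
G1 X103.313 Y102.187 F1356
G1 X132.568 Y104.225
G1 X119.706 Y77.871
M5
G00 X80.708 Y92.267
M3 S839
G1 X92.684 Y79.402 F1356
G1 X75.554 Y75.462
G1 X80.708 Y92.267
M5
G00 X0.000 Y0.000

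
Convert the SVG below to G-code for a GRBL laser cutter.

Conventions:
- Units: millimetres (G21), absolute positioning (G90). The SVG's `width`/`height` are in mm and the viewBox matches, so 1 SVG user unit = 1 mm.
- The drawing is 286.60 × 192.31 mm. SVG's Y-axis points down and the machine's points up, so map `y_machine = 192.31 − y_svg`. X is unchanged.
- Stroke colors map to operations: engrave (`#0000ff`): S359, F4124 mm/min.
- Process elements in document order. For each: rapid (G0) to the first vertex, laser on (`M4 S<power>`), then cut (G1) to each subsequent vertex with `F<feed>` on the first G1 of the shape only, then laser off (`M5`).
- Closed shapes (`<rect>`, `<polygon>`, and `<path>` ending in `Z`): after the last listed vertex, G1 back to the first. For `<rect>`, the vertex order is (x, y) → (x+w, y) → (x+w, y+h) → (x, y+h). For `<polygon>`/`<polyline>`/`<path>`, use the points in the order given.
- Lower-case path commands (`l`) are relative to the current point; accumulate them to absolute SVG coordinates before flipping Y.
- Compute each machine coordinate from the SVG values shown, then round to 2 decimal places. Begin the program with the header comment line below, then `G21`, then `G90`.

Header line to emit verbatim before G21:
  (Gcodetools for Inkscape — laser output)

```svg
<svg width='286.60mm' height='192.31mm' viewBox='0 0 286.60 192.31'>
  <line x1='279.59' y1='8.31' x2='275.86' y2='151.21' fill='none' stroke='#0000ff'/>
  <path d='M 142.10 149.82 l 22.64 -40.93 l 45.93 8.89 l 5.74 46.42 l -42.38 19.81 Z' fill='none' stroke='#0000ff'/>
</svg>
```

Since the viewBox matches the mm dimensions, user units are millimetres directly. The only transform is the Y-flip y_m = 192.31 − y_svg.

Shape 1 is a line segment drawn with `<line>`. Its stroke #0000ff means engrave at S359, F4124. After flipping Y the toolpath is (279.59,184.00) → (275.86,41.10).

Shape 2 is a regular polygon drawn with `<path>`. Its stroke #0000ff means engrave at S359, F4124. After flipping Y the toolpath is (142.10,42.49) → (164.74,83.42) → (210.67,74.53) → (216.41,28.11) → (174.03,8.30) → (142.10,42.49), returning to the start.

(Gcodetools for Inkscape — laser output)
G21
G90
G0 X279.59 Y184.00
M4 S359
G1 X275.86 Y41.10 F4124
M5
G0 X142.10 Y42.49
M4 S359
G1 X164.74 Y83.42 F4124
G1 X210.67 Y74.53
G1 X216.41 Y28.11
G1 X174.03 Y8.30
G1 X142.10 Y42.49
M5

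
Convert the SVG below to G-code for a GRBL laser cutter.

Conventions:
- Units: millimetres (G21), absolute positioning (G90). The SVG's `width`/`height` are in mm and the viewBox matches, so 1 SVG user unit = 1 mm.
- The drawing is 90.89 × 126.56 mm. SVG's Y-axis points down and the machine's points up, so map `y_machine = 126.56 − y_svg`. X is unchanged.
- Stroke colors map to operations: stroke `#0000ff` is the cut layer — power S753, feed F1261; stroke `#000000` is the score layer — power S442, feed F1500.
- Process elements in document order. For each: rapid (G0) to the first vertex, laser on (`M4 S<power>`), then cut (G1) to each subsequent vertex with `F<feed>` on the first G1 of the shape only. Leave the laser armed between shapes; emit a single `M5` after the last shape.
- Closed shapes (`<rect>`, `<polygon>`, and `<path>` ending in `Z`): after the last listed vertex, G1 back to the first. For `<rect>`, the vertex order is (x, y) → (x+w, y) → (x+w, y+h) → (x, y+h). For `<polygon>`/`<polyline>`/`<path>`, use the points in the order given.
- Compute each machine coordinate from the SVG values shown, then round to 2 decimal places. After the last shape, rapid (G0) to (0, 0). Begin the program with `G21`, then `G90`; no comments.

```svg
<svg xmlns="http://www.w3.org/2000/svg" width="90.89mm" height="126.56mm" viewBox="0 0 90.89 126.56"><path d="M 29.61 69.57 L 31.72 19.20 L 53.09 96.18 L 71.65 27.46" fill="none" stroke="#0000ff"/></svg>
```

G21
G90
G0 X29.61 Y56.99
M4 S753
G1 X31.72 Y107.36 F1261
G1 X53.09 Y30.38
G1 X71.65 Y99.10
M5
G0 X0.00 Y0.00

Since the viewBox matches the mm dimensions, user units are millimetres directly. The only transform is the Y-flip y_m = 126.56 − y_svg.

Shape 1 is a open polyline drawn with `<path>`. Its stroke #0000ff means cut at S753, F1261. After flipping Y the toolpath is (29.61,56.99) → (31.72,107.36) → (53.09,30.38) → (71.65,99.10).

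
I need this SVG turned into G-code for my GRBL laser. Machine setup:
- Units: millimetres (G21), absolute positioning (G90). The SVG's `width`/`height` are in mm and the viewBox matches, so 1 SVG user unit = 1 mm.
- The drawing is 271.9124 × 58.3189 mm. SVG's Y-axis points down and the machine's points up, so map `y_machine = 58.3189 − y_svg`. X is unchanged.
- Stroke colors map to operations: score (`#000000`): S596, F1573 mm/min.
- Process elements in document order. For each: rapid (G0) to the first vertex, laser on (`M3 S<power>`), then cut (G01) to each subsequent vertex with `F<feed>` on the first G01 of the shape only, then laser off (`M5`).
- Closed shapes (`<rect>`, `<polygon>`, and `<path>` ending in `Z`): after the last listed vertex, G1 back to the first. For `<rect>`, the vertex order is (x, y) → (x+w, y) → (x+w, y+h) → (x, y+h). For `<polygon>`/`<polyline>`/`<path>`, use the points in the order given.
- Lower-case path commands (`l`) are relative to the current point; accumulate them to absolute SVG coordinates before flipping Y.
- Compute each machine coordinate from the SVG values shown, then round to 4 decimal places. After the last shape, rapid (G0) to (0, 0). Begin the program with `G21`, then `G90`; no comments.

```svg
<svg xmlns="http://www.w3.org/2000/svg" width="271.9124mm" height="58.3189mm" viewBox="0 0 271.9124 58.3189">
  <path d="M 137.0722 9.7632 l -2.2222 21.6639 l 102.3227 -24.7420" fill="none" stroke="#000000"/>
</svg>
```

viewBox `0 0 271.9124 58.3189` with mm width/height → 1 unit = 1 mm. Flip: y_m = 58.3189 − y_svg.

**Shape 1** — `<path>` open polyline, stroke `#000000` → score (S596, F1573). Machine vertices: (137.0722,48.5557) → (134.8500,26.8918) → (237.1727,51.6338). Open path.

G21
G90
G0 X137.0722 Y48.5557
M3 S596
G01 X134.8500 Y26.8918 F1573
G01 X237.1727 Y51.6338
M5
G0 X0.0000 Y0.0000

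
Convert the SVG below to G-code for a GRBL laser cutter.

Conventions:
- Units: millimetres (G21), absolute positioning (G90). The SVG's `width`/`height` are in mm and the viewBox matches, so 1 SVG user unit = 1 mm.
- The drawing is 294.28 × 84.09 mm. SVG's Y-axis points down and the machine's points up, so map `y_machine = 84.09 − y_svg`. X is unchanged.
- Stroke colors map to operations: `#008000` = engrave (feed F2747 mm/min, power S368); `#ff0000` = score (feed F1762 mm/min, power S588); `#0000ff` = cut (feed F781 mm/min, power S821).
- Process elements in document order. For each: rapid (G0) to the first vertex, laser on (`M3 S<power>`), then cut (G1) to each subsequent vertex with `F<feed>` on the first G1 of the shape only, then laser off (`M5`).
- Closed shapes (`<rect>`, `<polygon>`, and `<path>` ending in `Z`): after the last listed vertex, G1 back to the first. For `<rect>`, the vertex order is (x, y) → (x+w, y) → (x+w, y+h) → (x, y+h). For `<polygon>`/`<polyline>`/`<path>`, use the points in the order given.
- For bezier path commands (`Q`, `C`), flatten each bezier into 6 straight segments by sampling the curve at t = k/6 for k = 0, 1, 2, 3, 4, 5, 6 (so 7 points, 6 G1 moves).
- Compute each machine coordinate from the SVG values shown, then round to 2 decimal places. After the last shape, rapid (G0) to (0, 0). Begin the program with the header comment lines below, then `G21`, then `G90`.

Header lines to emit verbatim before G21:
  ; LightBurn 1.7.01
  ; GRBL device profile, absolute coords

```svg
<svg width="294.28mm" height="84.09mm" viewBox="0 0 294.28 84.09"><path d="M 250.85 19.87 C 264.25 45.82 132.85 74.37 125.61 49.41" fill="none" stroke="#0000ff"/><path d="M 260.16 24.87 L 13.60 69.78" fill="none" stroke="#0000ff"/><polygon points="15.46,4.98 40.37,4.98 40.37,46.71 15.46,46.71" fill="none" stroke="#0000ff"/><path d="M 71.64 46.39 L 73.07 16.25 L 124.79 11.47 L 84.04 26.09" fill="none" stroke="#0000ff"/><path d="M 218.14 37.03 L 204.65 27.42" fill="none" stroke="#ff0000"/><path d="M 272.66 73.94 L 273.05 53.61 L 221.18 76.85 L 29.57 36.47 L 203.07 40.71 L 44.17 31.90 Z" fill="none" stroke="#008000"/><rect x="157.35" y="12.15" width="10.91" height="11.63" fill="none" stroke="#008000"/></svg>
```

1 u = 1 mm; y_m = 84.09 − y.

[1] `<path>` cubic bezier, #0000ff→cut S821 F781: (250.85,64.22) → (246.73,51.29) → (225.94,39.48) → (195.97,30.36) → (164.28,25.48) → (138.33,26.40) → (125.61,34.68)

[2] `<path>` line segment, #0000ff→cut S821 F781: (260.16,59.22) → (13.60,14.31)

[3] `<polygon>` rectangle, #0000ff→cut S821 F781: (15.46,79.11) → (40.37,79.11) → (40.37,37.38) → (15.46,37.38) → (15.46,79.11) (closed)

[4] `<path>` open polyline, #0000ff→cut S821 F781: (71.64,37.70) → (73.07,67.84) → (124.79,72.62) → (84.04,58.00)

[5] `<path>` line segment, #ff0000→score S588 F1762: (218.14,47.06) → (204.65,56.67)

[6] `<path>` closed polygon, #008000→engrave S368 F2747: (272.66,10.15) → (273.05,30.48) → (221.18,7.24) → (29.57,47.62) → (203.07,43.38) → (44.17,52.19) → (272.66,10.15) (closed)

[7] `<rect>` rectangle, #008000→engrave S368 F2747: (157.35,71.94) → (168.26,71.94) → (168.26,60.31) → (157.35,60.31) → (157.35,71.94) (closed)

; LightBurn 1.7.01
; GRBL device profile, absolute coords
G21
G90
G0 X250.85 Y64.22
M3 S821
G1 X246.73 Y51.29 F781
G1 X225.94 Y39.48
G1 X195.97 Y30.36
G1 X164.28 Y25.48
G1 X138.33 Y26.40
G1 X125.61 Y34.68
M5
G0 X260.16 Y59.22
M3 S821
G1 X13.60 Y14.31 F781
M5
G0 X15.46 Y79.11
M3 S821
G1 X40.37 Y79.11 F781
G1 X40.37 Y37.38
G1 X15.46 Y37.38
G1 X15.46 Y79.11
M5
G0 X71.64 Y37.70
M3 S821
G1 X73.07 Y67.84 F781
G1 X124.79 Y72.62
G1 X84.04 Y58.00
M5
G0 X218.14 Y47.06
M3 S588
G1 X204.65 Y56.67 F1762
M5
G0 X272.66 Y10.15
M3 S368
G1 X273.05 Y30.48 F2747
G1 X221.18 Y7.24
G1 X29.57 Y47.62
G1 X203.07 Y43.38
G1 X44.17 Y52.19
G1 X272.66 Y10.15
M5
G0 X157.35 Y71.94
M3 S368
G1 X168.26 Y71.94 F2747
G1 X168.26 Y60.31
G1 X157.35 Y60.31
G1 X157.35 Y71.94
M5
G0 X0.00 Y0.00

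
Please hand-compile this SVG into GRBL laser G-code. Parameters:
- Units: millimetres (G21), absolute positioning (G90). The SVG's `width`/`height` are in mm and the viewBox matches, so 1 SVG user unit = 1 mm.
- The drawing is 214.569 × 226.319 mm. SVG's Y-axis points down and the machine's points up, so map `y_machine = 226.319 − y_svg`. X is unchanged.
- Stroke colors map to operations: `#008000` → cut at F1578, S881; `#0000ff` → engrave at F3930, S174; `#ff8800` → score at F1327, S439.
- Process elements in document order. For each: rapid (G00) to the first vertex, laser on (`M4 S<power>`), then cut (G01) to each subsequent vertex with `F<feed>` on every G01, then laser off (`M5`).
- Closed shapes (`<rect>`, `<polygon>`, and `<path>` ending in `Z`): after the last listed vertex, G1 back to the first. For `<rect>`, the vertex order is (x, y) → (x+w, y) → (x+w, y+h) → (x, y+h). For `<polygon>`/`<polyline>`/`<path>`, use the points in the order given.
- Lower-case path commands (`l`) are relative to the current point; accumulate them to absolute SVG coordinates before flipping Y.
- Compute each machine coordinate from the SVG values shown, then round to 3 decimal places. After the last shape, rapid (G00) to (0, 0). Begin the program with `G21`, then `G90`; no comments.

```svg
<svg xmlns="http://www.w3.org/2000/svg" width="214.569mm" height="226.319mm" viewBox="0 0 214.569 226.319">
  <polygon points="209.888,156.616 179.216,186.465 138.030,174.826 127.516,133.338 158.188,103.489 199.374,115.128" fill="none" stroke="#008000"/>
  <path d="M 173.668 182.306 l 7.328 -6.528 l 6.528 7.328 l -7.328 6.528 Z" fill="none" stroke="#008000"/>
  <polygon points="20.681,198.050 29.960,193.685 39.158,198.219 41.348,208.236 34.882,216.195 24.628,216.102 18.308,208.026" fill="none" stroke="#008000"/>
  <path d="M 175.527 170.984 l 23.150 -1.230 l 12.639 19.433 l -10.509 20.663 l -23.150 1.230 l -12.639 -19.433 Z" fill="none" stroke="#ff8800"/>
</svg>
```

G21
G90
G00 X209.888 Y69.703
M4 S881
G01 X179.216 Y39.854 F1578
G01 X138.030 Y51.493 F1578
G01 X127.516 Y92.981 F1578
G01 X158.188 Y122.830 F1578
G01 X199.374 Y111.191 F1578
G01 X209.888 Y69.703 F1578
M5
G00 X173.668 Y44.013
M4 S881
G01 X180.996 Y50.541 F1578
G01 X187.524 Y43.213 F1578
G01 X180.196 Y36.685 F1578
G01 X173.668 Y44.013 F1578
M5
G00 X20.681 Y28.269
M4 S881
G01 X29.960 Y32.634 F1578
G01 X39.158 Y28.100 F1578
G01 X41.348 Y18.083 F1578
G01 X34.882 Y10.124 F1578
G01 X24.628 Y10.217 F1578
G01 X18.308 Y18.293 F1578
G01 X20.681 Y28.269 F1578
M5
G00 X175.527 Y55.335
M4 S439
G01 X198.677 Y56.565 F1327
G01 X211.316 Y37.132 F1327
G01 X200.807 Y16.469 F1327
G01 X177.657 Y15.239 F1327
G01 X165.018 Y34.672 F1327
G01 X175.527 Y55.335 F1327
M5
G00 X0.000 Y0.000

1 u = 1 mm; y_m = 226.319 − y.

[1] `<polygon>` regular polygon, #008000→cut S881 F1578: (209.888,69.703) → (179.216,39.854) → (138.030,51.493) → (127.516,92.981) → (158.188,122.830) → (199.374,111.191) → (209.888,69.703) (closed)

[2] `<path>` regular polygon, #008000→cut S881 F1578: (173.668,44.013) → (180.996,50.541) → (187.524,43.213) → (180.196,36.685) → (173.668,44.013) (closed)

[3] `<polygon>` regular polygon, #008000→cut S881 F1578: (20.681,28.269) → (29.960,32.634) → (39.158,28.100) → (41.348,18.083) → (34.882,10.124) → (24.628,10.217) → (18.308,18.293) → (20.681,28.269) (closed)

[4] `<path>` regular polygon, #ff8800→score S439 F1327: (175.527,55.335) → (198.677,56.565) → (211.316,37.132) → (200.807,16.469) → (177.657,15.239) → (165.018,34.672) → (175.527,55.335) (closed)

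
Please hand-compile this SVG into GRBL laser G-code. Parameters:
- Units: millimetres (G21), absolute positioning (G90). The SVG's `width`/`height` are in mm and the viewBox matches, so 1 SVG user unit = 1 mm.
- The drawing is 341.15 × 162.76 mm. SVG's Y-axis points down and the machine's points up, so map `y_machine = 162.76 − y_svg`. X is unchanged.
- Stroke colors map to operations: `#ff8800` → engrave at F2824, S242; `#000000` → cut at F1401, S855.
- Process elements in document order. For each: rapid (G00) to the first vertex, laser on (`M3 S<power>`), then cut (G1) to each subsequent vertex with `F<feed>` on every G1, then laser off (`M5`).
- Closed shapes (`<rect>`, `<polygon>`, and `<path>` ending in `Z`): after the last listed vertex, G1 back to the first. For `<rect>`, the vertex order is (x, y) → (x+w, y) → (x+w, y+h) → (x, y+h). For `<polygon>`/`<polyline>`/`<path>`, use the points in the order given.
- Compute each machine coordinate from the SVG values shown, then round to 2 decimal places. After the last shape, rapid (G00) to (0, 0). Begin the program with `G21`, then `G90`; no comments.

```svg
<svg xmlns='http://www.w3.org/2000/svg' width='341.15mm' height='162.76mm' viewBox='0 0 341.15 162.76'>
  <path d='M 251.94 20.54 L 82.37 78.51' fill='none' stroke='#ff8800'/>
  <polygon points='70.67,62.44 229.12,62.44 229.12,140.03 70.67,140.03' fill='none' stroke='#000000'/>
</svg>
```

Since the viewBox matches the mm dimensions, user units are millimetres directly. The only transform is the Y-flip y_m = 162.76 − y_svg.

Shape 1 is a line segment drawn with `<path>`. Its stroke #ff8800 means engrave at S242, F2824. After flipping Y the toolpath is (251.94,142.22) → (82.37,84.25).

Shape 2 is a rectangle drawn with `<polygon>`. Its stroke #000000 means cut at S855, F1401. After flipping Y the toolpath is (70.67,100.32) → (229.12,100.32) → (229.12,22.73) → (70.67,22.73) → (70.67,100.32), returning to the start.

G21
G90
G00 X251.94 Y142.22
M3 S242
G1 X82.37 Y84.25 F2824
M5
G00 X70.67 Y100.32
M3 S855
G1 X229.12 Y100.32 F1401
G1 X229.12 Y22.73 F1401
G1 X70.67 Y22.73 F1401
G1 X70.67 Y100.32 F1401
M5
G00 X0.00 Y0.00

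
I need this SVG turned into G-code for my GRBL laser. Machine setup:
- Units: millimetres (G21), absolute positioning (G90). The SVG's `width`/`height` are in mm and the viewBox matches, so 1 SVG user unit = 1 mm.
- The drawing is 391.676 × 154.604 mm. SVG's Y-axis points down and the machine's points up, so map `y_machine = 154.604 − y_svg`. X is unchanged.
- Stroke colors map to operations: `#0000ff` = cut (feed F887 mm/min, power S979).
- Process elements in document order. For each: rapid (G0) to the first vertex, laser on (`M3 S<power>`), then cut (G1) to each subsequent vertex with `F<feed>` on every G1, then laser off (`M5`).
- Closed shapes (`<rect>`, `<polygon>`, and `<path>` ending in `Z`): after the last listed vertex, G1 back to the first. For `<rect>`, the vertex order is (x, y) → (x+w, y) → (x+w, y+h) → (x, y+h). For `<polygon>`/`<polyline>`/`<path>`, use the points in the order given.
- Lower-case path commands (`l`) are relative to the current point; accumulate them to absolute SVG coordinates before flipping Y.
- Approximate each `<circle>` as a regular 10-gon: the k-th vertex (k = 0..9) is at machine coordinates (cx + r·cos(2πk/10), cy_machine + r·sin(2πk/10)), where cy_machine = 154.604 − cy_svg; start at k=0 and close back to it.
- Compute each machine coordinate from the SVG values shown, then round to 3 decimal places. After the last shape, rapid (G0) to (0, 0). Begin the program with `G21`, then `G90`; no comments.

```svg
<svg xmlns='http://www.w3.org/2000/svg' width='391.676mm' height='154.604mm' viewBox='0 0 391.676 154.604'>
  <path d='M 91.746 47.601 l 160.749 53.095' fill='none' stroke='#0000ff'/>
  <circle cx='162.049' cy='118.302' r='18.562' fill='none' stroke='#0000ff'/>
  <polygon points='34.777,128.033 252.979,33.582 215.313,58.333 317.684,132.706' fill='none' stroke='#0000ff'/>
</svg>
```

1 u = 1 mm; y_m = 154.604 − y.

[1] `<path>` line segment, #0000ff→cut S979 F887: (91.746,107.003) → (252.495,53.908)

[2] `<circle>` circle, #0000ff→cut S979 F887: (180.611,36.302) → (177.066,47.212) → (167.785,53.956) → (156.313,53.956) → (147.032,47.212) → (143.487,36.302) → (147.032,25.392) → (156.313,18.648) → (167.785,18.648) → (177.066,25.392) → (180.611,36.302) (closed)

[3] `<polygon>` closed polygon, #0000ff→cut S979 F887: (34.777,26.571) → (252.979,121.022) → (215.313,96.271) → (317.684,21.898) → (34.777,26.571) (closed)

G21
G90
G0 X91.746 Y107.003
M3 S979
G1 X252.495 Y53.908 F887
M5
G0 X180.611 Y36.302
M3 S979
G1 X177.066 Y47.212 F887
G1 X167.785 Y53.956 F887
G1 X156.313 Y53.956 F887
G1 X147.032 Y47.212 F887
G1 X143.487 Y36.302 F887
G1 X147.032 Y25.392 F887
G1 X156.313 Y18.648 F887
G1 X167.785 Y18.648 F887
G1 X177.066 Y25.392 F887
G1 X180.611 Y36.302 F887
M5
G0 X34.777 Y26.571
M3 S979
G1 X252.979 Y121.022 F887
G1 X215.313 Y96.271 F887
G1 X317.684 Y21.898 F887
G1 X34.777 Y26.571 F887
M5
G0 X0.000 Y0.000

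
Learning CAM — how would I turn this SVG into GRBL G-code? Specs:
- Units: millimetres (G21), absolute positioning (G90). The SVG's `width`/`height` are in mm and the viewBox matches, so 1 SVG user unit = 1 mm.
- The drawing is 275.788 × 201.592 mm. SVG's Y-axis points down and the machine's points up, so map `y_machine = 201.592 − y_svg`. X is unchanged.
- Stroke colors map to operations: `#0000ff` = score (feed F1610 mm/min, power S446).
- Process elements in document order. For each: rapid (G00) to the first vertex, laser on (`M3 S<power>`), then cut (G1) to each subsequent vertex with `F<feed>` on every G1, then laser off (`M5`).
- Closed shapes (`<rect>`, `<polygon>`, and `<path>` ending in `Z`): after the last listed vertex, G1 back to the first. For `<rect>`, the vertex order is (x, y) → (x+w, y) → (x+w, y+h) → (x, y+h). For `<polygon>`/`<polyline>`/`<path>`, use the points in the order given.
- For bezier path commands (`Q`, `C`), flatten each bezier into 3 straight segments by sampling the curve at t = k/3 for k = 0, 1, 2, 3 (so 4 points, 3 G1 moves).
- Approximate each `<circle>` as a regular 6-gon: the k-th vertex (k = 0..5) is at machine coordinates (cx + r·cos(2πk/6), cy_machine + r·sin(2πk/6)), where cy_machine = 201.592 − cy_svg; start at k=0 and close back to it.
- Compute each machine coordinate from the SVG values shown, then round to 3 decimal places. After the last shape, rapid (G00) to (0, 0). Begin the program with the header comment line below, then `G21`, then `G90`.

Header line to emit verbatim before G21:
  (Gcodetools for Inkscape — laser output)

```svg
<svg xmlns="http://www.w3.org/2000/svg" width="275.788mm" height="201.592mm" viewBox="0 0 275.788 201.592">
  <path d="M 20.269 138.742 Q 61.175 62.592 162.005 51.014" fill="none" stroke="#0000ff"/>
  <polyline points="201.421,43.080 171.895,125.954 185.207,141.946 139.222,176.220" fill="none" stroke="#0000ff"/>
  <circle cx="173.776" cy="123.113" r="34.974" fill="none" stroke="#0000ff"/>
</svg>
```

(Gcodetools for Inkscape — laser output)
G21
G90
G00 X20.269 Y62.850
M3 S446
G1 X54.198 Y106.442 F1610
G1 X101.443 Y135.685 F1610
G1 X162.005 Y150.578 F1610
M5
G00 X201.421 Y158.512
M3 S446
G1 X171.895 Y75.638 F1610
G1 X185.207 Y59.646 F1610
G1 X139.222 Y25.372 F1610
M5
G00 X208.750 Y78.479
M3 S446
G1 X191.263 Y108.767 F1610
G1 X156.289 Y108.767 F1610
G1 X138.802 Y78.479 F1610
G1 X156.289 Y48.191 F1610
G1 X191.263 Y48.191 F1610
G1 X208.750 Y78.479 F1610
M5
G00 X0.000 Y0.000

viewBox `0 0 275.788 201.592` with mm width/height → 1 unit = 1 mm. Flip: y_m = 201.592 − y_svg.

**Shape 1** — `<path>` quadratic bezier, stroke `#0000ff` → score (S446, F1610). Control points (SVG): P0=(20.269,138.742), P1=(61.175,62.592), P2=(162.005,51.014); sampled at t=k/3. Machine vertices: (20.269,62.850) → (54.198,106.442) → (101.443,135.685) → (162.005,150.578). Open path.

**Shape 2** — `<polyline>` open polyline, stroke `#0000ff` → score (S446, F1610). Machine vertices: (201.421,158.512) → (171.895,75.638) → (185.207,59.646) → (139.222,25.372). Open path.

**Shape 3** — `<circle>` circle, stroke `#0000ff` → score (S446, F1610). Machine vertices: (208.750,78.479) → (191.263,108.767) → (156.289,108.767) → (138.802,78.479) → (156.289,48.191) → (191.263,48.191) → (208.750,78.479). Closed: final G1 returns to the first vertex.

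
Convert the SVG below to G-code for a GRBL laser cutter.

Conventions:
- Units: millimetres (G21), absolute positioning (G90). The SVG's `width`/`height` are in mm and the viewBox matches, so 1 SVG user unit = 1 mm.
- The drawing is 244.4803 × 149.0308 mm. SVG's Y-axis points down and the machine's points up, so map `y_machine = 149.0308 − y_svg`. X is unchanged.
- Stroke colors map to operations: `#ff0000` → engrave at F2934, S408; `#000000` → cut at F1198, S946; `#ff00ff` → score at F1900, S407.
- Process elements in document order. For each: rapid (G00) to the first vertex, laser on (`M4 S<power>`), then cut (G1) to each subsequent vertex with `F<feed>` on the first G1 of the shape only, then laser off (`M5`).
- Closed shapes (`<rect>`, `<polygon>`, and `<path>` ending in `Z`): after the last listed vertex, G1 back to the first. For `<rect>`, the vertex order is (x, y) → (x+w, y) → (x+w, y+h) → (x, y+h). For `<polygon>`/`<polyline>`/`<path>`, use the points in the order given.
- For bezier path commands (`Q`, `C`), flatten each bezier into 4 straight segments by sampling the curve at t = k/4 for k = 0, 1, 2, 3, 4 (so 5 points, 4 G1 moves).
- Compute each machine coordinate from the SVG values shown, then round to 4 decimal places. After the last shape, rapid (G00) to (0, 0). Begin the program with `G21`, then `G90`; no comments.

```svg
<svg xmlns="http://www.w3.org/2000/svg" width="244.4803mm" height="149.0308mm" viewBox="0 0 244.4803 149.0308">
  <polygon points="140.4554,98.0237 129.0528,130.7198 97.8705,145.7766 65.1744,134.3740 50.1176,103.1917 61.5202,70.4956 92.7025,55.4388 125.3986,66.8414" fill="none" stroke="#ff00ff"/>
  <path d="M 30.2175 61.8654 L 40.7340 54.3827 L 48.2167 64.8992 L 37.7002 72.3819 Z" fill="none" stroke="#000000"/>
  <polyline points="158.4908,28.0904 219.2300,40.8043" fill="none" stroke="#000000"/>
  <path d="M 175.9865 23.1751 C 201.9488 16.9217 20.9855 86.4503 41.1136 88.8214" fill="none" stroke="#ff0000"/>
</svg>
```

G21
G90
G00 X140.4554 Y51.0071
M4 S407
G1 X129.0528 Y18.3110 F1900
G1 X97.8705 Y3.2542
G1 X65.1744 Y14.6568
G1 X50.1176 Y45.8391
G1 X61.5202 Y78.5352
G1 X92.7025 Y93.5920
G1 X125.3986 Y82.1894
G1 X140.4554 Y51.0071
M5
G00 X30.2175 Y87.1654
M4 S946
G1 X40.7340 Y94.6481 F1198
G1 X48.2167 Y84.1316
G1 X37.7002 Y76.6489
G1 X30.2175 Y87.1654
M5
G00 X158.4908 Y120.9404
M4 S946
G1 X219.2300 Y108.2265 F1198
M5
G00 X175.9865 Y125.8557
M4 S408
G1 X163.0349 Y118.5701 F2934
G1 X110.7379 Y96.2667
G1 X57.3469 Y72.3463
G1 X41.1136 Y60.2094
M5
G00 X0.0000 Y0.0000

viewBox `0 0 244.4803 149.0308` with mm width/height → 1 unit = 1 mm. Flip: y_m = 149.0308 − y_svg.

**Shape 1** — `<polygon>` regular polygon, stroke `#ff00ff` → score (S407, F1900). Machine vertices: (140.4554,51.0071) → (129.0528,18.3110) → (97.8705,3.2542) → (65.1744,14.6568) → (50.1176,45.8391) → (61.5202,78.5352) → (92.7025,93.5920) → (125.3986,82.1894) → (140.4554,51.0071). Closed: final G1 returns to the first vertex.

**Shape 2** — `<path>` regular polygon, stroke `#000000` → cut (S946, F1198). Machine vertices: (30.2175,87.1654) → (40.7340,94.6481) → (48.2167,84.1316) → (37.7002,76.6489) → (30.2175,87.1654). Closed: final G1 returns to the first vertex.

**Shape 3** — `<polyline>` line segment, stroke `#000000` → cut (S946, F1198). Machine vertices: (158.4908,120.9404) → (219.2300,108.2265). Open path.

**Shape 4** — `<path>` cubic bezier, stroke `#ff0000` → engrave (S408, F2934). Control points (SVG): P0=(175.9865,23.1751), P1=(201.9488,16.9217), P2=(20.9855,86.4503), P3=(41.1136,88.8214); sampled at t=k/4. Machine vertices: (175.9865,125.8557) → (163.0349,118.5701) → (110.7379,96.2667) → (57.3469,72.3463) → (41.1136,60.2094). Open path.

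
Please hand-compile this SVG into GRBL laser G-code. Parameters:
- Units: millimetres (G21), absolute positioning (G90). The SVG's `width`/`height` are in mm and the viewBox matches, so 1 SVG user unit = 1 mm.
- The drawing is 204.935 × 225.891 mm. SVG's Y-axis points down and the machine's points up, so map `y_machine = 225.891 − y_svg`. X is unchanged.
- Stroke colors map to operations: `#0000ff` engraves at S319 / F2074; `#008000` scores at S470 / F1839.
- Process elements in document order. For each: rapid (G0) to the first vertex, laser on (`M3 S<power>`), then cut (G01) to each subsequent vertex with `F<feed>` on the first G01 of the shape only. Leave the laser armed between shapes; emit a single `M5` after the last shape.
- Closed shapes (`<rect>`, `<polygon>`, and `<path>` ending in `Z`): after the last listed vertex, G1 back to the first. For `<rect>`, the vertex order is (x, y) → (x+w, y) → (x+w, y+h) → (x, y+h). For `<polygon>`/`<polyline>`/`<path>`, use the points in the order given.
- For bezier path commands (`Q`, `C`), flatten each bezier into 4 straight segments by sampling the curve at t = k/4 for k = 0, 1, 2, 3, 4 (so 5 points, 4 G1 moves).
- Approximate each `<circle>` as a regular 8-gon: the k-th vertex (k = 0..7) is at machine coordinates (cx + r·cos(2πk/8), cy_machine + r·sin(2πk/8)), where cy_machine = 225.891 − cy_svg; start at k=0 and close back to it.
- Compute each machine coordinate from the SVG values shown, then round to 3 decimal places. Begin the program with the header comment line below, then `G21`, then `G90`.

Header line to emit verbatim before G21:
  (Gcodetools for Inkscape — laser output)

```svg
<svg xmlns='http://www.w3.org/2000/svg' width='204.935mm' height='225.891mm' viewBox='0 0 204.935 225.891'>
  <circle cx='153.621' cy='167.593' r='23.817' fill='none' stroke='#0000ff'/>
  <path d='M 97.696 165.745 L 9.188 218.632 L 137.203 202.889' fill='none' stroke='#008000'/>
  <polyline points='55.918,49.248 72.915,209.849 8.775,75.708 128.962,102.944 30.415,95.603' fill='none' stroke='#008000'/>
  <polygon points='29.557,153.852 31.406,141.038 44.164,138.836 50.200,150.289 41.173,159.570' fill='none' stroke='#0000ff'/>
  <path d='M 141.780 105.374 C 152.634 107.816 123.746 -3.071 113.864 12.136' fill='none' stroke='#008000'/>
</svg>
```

1 u = 1 mm; y_m = 225.891 − y.

[1] `<circle>` circle, #0000ff→engrave S319 F2074: (177.438,58.298) → (170.462,75.139) → (153.621,82.115) → (136.780,75.139) → (129.804,58.298) → (136.780,41.457) → (153.621,34.481) → (170.462,41.457) → (177.438,58.298) (closed)

[2] `<path>` open polyline, #008000→score S470 F1839: (97.696,60.146) → (9.188,7.259) → (137.203,23.002)

[3] `<polyline>` open polyline, #008000→score S470 F1839: (55.918,176.643) → (72.915,16.042) → (8.775,150.183) → (128.962,122.947) → (30.415,130.288)

[4] `<polygon>` regular polygon, #0000ff→engrave S319 F2074: (29.557,72.039) → (31.406,84.853) → (44.164,87.055) → (50.200,75.602) → (41.173,66.321) → (29.557,72.039) (closed)

[5] `<path>` cubic bezier, #008000→score S470 F1839: (141.780,120.517) → (143.387,136.194) → (135.598,171.923) → (123.921,205.259) → (113.864,213.755)

(Gcodetools for Inkscape — laser output)
G21
G90
G0 X177.438 Y58.298
M3 S319
G01 X170.462 Y75.139 F2074
G01 X153.621 Y82.115
G01 X136.780 Y75.139
G01 X129.804 Y58.298
G01 X136.780 Y41.457
G01 X153.621 Y34.481
G01 X170.462 Y41.457
G01 X177.438 Y58.298
G0 X97.696 Y60.146
M3 S470
G01 X9.188 Y7.259 F1839
G01 X137.203 Y23.002
G0 X55.918 Y176.643
M3 S470
G01 X72.915 Y16.042 F1839
G01 X8.775 Y150.183
G01 X128.962 Y122.947
G01 X30.415 Y130.288
G0 X29.557 Y72.039
M3 S319
G01 X31.406 Y84.853 F2074
G01 X44.164 Y87.055
G01 X50.200 Y75.602
G01 X41.173 Y66.321
G01 X29.557 Y72.039
G0 X141.780 Y120.517
M3 S470
G01 X143.387 Y136.194 F1839
G01 X135.598 Y171.923
G01 X123.921 Y205.259
G01 X113.864 Y213.755
M5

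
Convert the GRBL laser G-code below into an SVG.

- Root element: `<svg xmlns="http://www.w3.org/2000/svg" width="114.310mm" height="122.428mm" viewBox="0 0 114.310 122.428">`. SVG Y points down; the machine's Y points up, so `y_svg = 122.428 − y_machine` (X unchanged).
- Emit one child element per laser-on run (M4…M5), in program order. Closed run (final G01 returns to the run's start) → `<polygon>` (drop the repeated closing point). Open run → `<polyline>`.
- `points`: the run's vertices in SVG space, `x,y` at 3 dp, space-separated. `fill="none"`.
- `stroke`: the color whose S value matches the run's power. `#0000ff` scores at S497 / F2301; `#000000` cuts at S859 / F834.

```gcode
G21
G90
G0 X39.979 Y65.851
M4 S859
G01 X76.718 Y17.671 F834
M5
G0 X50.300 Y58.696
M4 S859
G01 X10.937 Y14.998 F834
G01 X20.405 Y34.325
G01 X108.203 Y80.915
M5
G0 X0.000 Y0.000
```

Machine Y-up, SVG Y-down with viewBox height 122.428, so y_svg = 122.428 − y_machine; X carries over. Every run uses S859, so all elements get stroke `#000000` (cut).

Run 1: The run is open, so emit a `<polyline>` with points (Y-flipped): 39.979,56.577 76.718,104.757.

Run 2: The run is open, so emit a `<polyline>` with points (Y-flipped): 50.300,63.732 10.937,107.430 20.405,88.103 108.203,41.513.

<svg xmlns="http://www.w3.org/2000/svg" width="114.310mm" height="122.428mm" viewBox="0 0 114.310 122.428">
  <polyline points="39.979,56.577 76.718,104.757" fill="none" stroke="#000000"/>
  <polyline points="50.300,63.732 10.937,107.430 20.405,88.103 108.203,41.513" fill="none" stroke="#000000"/>
</svg>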